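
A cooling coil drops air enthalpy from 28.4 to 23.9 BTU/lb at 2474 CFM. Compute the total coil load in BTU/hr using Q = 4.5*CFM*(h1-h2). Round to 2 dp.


Q = 4.5 * 2474 * (28.4 - 23.9) = 50098.50 BTU/hr

50098.50 BTU/hr


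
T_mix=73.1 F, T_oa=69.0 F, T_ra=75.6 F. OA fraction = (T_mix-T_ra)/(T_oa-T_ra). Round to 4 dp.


frac = (73.1 - 75.6) / (69.0 - 75.6) = 0.3788

0.3788


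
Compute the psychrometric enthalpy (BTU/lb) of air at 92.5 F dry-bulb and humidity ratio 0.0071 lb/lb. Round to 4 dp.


h = 0.24*92.5 + 0.0071*(1061+0.444*92.5) = 30.0247 BTU/lb

30.0247 BTU/lb


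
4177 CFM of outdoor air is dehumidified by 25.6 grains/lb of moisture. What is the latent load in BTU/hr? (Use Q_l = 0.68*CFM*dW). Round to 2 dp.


Q = 0.68 * 4177 * 25.6 = 72713.22 BTU/hr

72713.22 BTU/hr


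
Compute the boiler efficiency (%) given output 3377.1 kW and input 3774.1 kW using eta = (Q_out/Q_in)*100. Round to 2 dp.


eta = (3377.1/3774.1)*100 = 89.48 %

89.48 %


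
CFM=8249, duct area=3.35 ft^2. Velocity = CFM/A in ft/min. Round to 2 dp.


V = 8249 / 3.35 = 2462.39 ft/min

2462.39 ft/min


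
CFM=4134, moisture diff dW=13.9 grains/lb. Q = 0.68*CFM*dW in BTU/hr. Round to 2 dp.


Q = 0.68 * 4134 * 13.9 = 39074.57 BTU/hr

39074.57 BTU/hr


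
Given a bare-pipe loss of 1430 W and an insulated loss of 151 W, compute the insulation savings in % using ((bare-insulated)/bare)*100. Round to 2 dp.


Savings = ((1430-151)/1430)*100 = 89.44 %

89.44 %


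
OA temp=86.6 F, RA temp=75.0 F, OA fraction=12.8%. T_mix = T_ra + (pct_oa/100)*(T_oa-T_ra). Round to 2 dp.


T_mix = 75.0 + (12.8/100)*(86.6-75.0) = 76.48 F

76.48 F


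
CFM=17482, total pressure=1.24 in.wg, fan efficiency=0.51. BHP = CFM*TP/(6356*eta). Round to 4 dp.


BHP = 17482 * 1.24 / (6356 * 0.51) = 6.6874 hp

6.6874 hp


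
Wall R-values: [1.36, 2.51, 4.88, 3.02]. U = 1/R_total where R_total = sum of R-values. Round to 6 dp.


R_total = 1.36 + 2.51 + 4.88 + 3.02 = 11.77
U = 1/11.77 = 0.084962

0.084962


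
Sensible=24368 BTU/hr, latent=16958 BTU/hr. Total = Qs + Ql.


Qt = 24368 + 16958 = 41326 BTU/hr

41326 BTU/hr


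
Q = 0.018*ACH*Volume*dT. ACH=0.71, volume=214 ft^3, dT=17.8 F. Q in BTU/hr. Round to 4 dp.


Q = 0.018 * 0.71 * 214 * 17.8 = 48.6816 BTU/hr

48.6816 BTU/hr


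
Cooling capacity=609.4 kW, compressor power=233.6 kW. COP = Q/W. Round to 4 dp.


COP = 609.4 / 233.6 = 2.6087

2.6087


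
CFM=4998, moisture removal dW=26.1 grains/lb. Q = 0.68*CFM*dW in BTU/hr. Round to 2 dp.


Q = 0.68 * 4998 * 26.1 = 88704.50 BTU/hr

88704.50 BTU/hr


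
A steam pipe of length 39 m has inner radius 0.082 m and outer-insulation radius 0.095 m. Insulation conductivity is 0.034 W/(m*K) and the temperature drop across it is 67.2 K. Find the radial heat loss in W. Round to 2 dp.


Q = 2*pi*0.034*39*67.2/ln(0.095/0.082) = 3804.61 W

3804.61 W


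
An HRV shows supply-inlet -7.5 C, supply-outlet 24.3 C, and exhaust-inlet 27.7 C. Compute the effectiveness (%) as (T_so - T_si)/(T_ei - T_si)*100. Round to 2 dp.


eff = (24.3-(-7.5))/(27.7-(-7.5))*100 = 90.34 %

90.34 %


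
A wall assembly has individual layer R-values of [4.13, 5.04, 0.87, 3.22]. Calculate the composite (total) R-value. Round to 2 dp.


R_total = 4.13 + 5.04 + 0.87 + 3.22 = 13.26

13.26


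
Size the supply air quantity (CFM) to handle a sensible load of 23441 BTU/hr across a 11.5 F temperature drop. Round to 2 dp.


CFM = 23441 / (1.08 * 11.5) = 1887.36

1887.36 CFM


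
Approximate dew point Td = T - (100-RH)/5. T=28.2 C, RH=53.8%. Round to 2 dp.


Td = 28.2 - (100-53.8)/5 = 18.96 C

18.96 C


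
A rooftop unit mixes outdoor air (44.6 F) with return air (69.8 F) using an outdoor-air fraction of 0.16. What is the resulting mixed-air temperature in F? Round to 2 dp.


T_mix = 0.16*44.6 + 0.84*69.8 = 65.77 F

65.77 F


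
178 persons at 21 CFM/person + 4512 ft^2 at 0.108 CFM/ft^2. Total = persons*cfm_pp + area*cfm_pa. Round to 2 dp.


Total = 178*21 + 4512*0.108 = 4225.30 CFM

4225.30 CFM


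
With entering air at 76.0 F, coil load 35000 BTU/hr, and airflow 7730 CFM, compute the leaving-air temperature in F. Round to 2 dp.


dT = 35000/(1.08*7730) = 4.1924
T_leave = 76.0 - 4.1924 = 71.81 F

71.81 F


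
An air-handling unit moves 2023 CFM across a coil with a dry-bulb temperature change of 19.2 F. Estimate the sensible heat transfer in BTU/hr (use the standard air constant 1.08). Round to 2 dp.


Q = 1.08 * 2023 * 19.2 = 41948.93 BTU/hr

41948.93 BTU/hr


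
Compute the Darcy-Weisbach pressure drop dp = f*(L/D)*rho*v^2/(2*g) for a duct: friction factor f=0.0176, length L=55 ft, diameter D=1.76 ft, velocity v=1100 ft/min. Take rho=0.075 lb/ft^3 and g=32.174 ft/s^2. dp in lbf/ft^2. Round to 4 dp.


v_fps = 1100/60 = 18.3333 ft/s
dp = 0.0176*(55/1.76)*0.075*18.3333^2/(2*32.174) = 0.2155 lbf/ft^2

0.2155 lbf/ft^2


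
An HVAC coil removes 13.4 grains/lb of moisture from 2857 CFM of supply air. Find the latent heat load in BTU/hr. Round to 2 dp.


Q = 0.68 * 2857 * 13.4 = 26032.98 BTU/hr

26032.98 BTU/hr


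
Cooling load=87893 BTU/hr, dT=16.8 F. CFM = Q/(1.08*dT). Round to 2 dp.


CFM = 87893 / (1.08 * 16.8) = 4844.19

4844.19 CFM


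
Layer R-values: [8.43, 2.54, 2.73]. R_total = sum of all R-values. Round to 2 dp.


R_total = 8.43 + 2.54 + 2.73 = 13.70

13.70


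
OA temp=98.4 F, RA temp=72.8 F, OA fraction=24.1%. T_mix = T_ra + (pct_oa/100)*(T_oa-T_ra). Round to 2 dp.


T_mix = 72.8 + (24.1/100)*(98.4-72.8) = 78.97 F

78.97 F


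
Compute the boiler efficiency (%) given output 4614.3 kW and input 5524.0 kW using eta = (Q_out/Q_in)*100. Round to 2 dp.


eta = (4614.3/5524.0)*100 = 83.53 %

83.53 %


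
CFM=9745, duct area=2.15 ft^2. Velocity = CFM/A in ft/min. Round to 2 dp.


V = 9745 / 2.15 = 4532.56 ft/min

4532.56 ft/min


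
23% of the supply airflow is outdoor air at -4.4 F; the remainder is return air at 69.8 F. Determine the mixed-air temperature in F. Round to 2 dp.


T_mix = 0.23*(-4.4) + 0.77*69.8 = 52.73 F

52.73 F


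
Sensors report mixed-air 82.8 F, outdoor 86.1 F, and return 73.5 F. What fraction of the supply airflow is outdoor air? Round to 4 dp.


frac = (82.8 - 73.5) / (86.1 - 73.5) = 0.7381

0.7381


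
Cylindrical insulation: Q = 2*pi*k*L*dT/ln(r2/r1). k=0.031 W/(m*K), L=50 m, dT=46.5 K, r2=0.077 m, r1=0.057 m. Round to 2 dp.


Q = 2*pi*0.031*50*46.5/ln(0.077/0.057) = 1505.75 W

1505.75 W


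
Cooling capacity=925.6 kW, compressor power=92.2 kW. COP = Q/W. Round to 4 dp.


COP = 925.6 / 92.2 = 10.0390

10.0390


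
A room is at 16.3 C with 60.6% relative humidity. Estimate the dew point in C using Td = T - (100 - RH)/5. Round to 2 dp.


Td = 16.3 - (100-60.6)/5 = 8.42 C

8.42 C


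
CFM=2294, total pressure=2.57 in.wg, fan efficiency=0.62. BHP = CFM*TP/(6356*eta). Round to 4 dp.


BHP = 2294 * 2.57 / (6356 * 0.62) = 1.4961 hp

1.4961 hp


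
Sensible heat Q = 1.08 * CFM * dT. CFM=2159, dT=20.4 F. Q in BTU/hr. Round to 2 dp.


Q = 1.08 * 2159 * 20.4 = 47567.09 BTU/hr

47567.09 BTU/hr


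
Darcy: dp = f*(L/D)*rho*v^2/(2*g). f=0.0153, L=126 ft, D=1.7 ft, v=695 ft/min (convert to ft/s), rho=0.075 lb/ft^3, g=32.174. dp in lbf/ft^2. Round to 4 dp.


v_fps = 695/60 = 11.5833 ft/s
dp = 0.0153*(126/1.7)*0.075*11.5833^2/(2*32.174) = 0.1773 lbf/ft^2

0.1773 lbf/ft^2


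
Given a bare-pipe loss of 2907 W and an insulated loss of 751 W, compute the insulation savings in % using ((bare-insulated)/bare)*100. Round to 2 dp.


Savings = ((2907-751)/2907)*100 = 74.17 %

74.17 %


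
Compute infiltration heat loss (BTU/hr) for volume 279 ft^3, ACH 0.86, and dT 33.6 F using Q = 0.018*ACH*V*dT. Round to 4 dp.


Q = 0.018 * 0.86 * 279 * 33.6 = 145.1157 BTU/hr

145.1157 BTU/hr


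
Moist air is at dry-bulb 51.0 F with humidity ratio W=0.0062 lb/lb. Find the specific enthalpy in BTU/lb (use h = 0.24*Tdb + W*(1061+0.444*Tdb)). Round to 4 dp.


h = 0.24*51.0 + 0.0062*(1061+0.444*51.0) = 18.9586 BTU/lb

18.9586 BTU/lb


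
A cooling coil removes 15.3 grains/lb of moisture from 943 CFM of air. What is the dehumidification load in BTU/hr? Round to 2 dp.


Q = 0.68 * 943 * 15.3 = 9810.97 BTU/hr

9810.97 BTU/hr


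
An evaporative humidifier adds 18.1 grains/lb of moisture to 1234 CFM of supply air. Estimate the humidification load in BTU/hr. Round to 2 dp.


Q = 0.68 * 1234 * 18.1 = 15188.07 BTU/hr

15188.07 BTU/hr


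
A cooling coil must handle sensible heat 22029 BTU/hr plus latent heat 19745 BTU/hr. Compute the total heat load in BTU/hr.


Qt = 22029 + 19745 = 41774 BTU/hr

41774 BTU/hr


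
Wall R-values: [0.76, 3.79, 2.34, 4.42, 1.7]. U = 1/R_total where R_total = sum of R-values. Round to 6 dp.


R_total = 0.76 + 3.79 + 2.34 + 4.42 + 1.7 = 13.01
U = 1/13.01 = 0.076864

0.076864


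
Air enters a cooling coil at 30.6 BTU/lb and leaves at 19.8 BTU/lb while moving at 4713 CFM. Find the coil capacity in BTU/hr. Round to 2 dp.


Q = 4.5 * 4713 * (30.6 - 19.8) = 229051.80 BTU/hr

229051.80 BTU/hr


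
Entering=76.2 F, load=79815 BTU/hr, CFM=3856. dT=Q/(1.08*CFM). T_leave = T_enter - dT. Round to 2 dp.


dT = 79815/(1.08*3856) = 19.1657
T_leave = 76.2 - 19.1657 = 57.03 F

57.03 F


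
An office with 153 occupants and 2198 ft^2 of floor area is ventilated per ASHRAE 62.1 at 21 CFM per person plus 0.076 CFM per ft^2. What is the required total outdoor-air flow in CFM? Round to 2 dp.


Total = 153*21 + 2198*0.076 = 3380.05 CFM

3380.05 CFM


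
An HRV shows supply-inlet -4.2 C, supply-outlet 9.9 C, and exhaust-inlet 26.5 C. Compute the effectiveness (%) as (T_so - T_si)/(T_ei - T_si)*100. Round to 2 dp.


eff = (9.9-(-4.2))/(26.5-(-4.2))*100 = 45.93 %

45.93 %


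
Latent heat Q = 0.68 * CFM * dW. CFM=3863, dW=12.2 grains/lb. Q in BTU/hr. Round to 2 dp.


Q = 0.68 * 3863 * 12.2 = 32047.45 BTU/hr

32047.45 BTU/hr


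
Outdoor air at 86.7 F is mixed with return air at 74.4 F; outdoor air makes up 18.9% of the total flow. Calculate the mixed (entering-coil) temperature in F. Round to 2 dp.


T_mix = 74.4 + (18.9/100)*(86.7-74.4) = 76.72 F

76.72 F


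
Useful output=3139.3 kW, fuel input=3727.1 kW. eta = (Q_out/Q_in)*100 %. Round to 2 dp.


eta = (3139.3/3727.1)*100 = 84.23 %

84.23 %


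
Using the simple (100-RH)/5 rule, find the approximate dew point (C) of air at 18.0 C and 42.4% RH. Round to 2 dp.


Td = 18.0 - (100-42.4)/5 = 6.48 C

6.48 C


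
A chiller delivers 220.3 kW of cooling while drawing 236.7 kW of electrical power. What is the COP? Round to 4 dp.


COP = 220.3 / 236.7 = 0.9307

0.9307


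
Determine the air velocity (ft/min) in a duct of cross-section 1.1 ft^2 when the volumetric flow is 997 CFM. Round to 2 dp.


V = 997 / 1.1 = 906.36 ft/min

906.36 ft/min


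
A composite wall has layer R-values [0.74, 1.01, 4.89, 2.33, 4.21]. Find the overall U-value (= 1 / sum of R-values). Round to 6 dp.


R_total = 0.74 + 1.01 + 4.89 + 2.33 + 4.21 = 13.18
U = 1/13.18 = 0.075873

0.075873


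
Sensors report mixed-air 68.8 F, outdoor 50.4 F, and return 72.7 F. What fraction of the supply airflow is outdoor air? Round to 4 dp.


frac = (68.8 - 72.7) / (50.4 - 72.7) = 0.1749

0.1749


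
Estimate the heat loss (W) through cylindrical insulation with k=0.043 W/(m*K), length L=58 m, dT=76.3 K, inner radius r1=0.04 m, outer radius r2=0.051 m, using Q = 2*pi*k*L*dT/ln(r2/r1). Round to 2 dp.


Q = 2*pi*0.043*58*76.3/ln(0.051/0.04) = 4921.42 W

4921.42 W


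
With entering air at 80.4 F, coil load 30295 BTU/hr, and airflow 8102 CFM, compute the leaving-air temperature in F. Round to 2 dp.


dT = 30295/(1.08*8102) = 3.4622
T_leave = 80.4 - 3.4622 = 76.94 F

76.94 F


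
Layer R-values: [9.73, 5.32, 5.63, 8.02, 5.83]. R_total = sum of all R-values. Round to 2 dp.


R_total = 9.73 + 5.32 + 5.63 + 8.02 + 5.83 = 34.53

34.53


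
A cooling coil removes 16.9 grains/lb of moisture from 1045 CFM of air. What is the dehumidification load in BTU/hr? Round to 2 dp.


Q = 0.68 * 1045 * 16.9 = 12009.14 BTU/hr

12009.14 BTU/hr


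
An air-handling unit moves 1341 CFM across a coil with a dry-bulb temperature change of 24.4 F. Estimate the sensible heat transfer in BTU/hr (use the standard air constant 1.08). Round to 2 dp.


Q = 1.08 * 1341 * 24.4 = 35338.03 BTU/hr

35338.03 BTU/hr


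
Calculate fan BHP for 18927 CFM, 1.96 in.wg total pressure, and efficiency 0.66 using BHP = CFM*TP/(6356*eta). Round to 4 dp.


BHP = 18927 * 1.96 / (6356 * 0.66) = 8.8432 hp

8.8432 hp


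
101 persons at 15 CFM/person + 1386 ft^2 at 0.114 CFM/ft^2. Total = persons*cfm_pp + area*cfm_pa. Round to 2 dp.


Total = 101*15 + 1386*0.114 = 1673.00 CFM

1673.00 CFM


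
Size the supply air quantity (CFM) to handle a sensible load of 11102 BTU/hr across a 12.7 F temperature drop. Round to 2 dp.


CFM = 11102 / (1.08 * 12.7) = 809.42

809.42 CFM


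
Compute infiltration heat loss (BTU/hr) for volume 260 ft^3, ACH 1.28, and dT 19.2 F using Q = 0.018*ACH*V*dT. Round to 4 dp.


Q = 0.018 * 1.28 * 260 * 19.2 = 115.0157 BTU/hr

115.0157 BTU/hr


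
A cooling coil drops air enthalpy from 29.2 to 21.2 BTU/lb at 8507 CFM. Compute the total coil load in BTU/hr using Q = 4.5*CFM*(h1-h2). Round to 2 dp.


Q = 4.5 * 8507 * (29.2 - 21.2) = 306252.00 BTU/hr

306252.00 BTU/hr


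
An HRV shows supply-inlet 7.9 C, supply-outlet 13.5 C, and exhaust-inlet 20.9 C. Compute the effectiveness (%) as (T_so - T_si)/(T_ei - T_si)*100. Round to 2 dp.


eff = (13.5-7.9)/(20.9-7.9)*100 = 43.08 %

43.08 %


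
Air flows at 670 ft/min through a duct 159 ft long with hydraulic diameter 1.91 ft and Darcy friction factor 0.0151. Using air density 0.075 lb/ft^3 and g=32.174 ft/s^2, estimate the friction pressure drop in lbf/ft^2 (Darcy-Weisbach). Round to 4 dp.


v_fps = 670/60 = 11.1667 ft/s
dp = 0.0151*(159/1.91)*0.075*11.1667^2/(2*32.174) = 0.1827 lbf/ft^2

0.1827 lbf/ft^2


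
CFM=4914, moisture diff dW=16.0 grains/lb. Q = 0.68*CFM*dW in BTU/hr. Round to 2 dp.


Q = 0.68 * 4914 * 16.0 = 53464.32 BTU/hr

53464.32 BTU/hr


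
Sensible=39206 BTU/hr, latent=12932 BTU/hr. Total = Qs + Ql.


Qt = 39206 + 12932 = 52138 BTU/hr

52138 BTU/hr


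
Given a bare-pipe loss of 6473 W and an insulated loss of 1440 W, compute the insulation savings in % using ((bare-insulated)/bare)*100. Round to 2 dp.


Savings = ((6473-1440)/6473)*100 = 77.75 %

77.75 %


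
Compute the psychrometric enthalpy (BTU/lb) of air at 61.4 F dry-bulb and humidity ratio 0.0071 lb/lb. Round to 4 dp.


h = 0.24*61.4 + 0.0071*(1061+0.444*61.4) = 22.4627 BTU/lb

22.4627 BTU/lb


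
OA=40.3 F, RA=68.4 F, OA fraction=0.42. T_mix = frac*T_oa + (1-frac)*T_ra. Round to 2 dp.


T_mix = 0.42*40.3 + 0.58*68.4 = 56.60 F

56.60 F


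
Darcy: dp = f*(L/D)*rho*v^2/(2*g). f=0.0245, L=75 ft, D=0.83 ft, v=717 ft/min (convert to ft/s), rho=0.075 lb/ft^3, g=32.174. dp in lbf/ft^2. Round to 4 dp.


v_fps = 717/60 = 11.95 ft/s
dp = 0.0245*(75/0.83)*0.075*11.95^2/(2*32.174) = 0.3685 lbf/ft^2

0.3685 lbf/ft^2


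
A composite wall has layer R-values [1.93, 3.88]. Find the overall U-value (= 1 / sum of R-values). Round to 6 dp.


R_total = 1.93 + 3.88 = 5.81
U = 1/5.81 = 0.172117

0.172117


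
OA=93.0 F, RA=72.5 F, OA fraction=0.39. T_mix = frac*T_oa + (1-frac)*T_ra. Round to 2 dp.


T_mix = 0.39*93.0 + 0.61*72.5 = 80.50 F

80.50 F


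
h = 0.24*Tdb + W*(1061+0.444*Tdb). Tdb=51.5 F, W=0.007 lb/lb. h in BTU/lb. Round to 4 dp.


h = 0.24*51.5 + 0.007*(1061+0.444*51.5) = 19.9471 BTU/lb

19.9471 BTU/lb


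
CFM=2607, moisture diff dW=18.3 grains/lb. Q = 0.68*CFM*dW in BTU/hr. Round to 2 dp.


Q = 0.68 * 2607 * 18.3 = 32441.51 BTU/hr

32441.51 BTU/hr


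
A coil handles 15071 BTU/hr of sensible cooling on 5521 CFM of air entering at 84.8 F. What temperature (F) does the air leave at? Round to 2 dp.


dT = 15071/(1.08*5521) = 2.5276
T_leave = 84.8 - 2.5276 = 82.27 F

82.27 F


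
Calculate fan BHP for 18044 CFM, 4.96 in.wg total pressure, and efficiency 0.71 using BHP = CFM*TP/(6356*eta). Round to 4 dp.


BHP = 18044 * 4.96 / (6356 * 0.71) = 19.8323 hp

19.8323 hp


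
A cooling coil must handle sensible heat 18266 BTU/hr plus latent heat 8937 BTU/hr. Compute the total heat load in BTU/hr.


Qt = 18266 + 8937 = 27203 BTU/hr

27203 BTU/hr


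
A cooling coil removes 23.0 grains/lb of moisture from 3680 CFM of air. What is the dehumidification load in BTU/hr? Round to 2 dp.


Q = 0.68 * 3680 * 23.0 = 57555.20 BTU/hr

57555.20 BTU/hr


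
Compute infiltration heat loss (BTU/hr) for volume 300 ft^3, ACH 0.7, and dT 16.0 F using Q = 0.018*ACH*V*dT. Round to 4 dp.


Q = 0.018 * 0.7 * 300 * 16.0 = 60.4800 BTU/hr

60.4800 BTU/hr


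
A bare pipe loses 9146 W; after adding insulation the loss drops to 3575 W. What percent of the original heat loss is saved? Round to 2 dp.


Savings = ((9146-3575)/9146)*100 = 60.91 %

60.91 %


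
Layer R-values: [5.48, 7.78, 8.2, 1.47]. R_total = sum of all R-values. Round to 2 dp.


R_total = 5.48 + 7.78 + 8.2 + 1.47 = 22.93

22.93


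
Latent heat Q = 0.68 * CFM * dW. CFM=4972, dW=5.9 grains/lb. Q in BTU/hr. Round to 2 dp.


Q = 0.68 * 4972 * 5.9 = 19947.66 BTU/hr

19947.66 BTU/hr


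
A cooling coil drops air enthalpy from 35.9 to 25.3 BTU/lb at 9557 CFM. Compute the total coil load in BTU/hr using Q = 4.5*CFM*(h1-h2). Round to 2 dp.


Q = 4.5 * 9557 * (35.9 - 25.3) = 455868.90 BTU/hr

455868.90 BTU/hr


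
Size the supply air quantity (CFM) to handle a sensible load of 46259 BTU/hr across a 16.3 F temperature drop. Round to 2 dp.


CFM = 46259 / (1.08 * 16.3) = 2627.76

2627.76 CFM


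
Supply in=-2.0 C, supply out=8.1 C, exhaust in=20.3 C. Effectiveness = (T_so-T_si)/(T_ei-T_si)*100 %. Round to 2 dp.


eff = (8.1-(-2.0))/(20.3-(-2.0))*100 = 45.29 %

45.29 %


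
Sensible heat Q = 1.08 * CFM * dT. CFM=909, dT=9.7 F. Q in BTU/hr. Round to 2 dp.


Q = 1.08 * 909 * 9.7 = 9522.68 BTU/hr

9522.68 BTU/hr


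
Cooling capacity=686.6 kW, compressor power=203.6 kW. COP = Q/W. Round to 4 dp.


COP = 686.6 / 203.6 = 3.3723

3.3723


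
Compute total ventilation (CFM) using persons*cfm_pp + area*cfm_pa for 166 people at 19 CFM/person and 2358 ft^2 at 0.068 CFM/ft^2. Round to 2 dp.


Total = 166*19 + 2358*0.068 = 3314.34 CFM

3314.34 CFM


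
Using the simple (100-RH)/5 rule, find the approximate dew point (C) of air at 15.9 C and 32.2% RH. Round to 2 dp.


Td = 15.9 - (100-32.2)/5 = 2.34 C

2.34 C


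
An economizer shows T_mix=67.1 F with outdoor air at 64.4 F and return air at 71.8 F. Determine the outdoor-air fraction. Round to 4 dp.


frac = (67.1 - 71.8) / (64.4 - 71.8) = 0.6351

0.6351


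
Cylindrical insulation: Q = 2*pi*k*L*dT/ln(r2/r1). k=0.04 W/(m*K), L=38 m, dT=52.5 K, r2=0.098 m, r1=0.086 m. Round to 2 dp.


Q = 2*pi*0.04*38*52.5/ln(0.098/0.086) = 3838.60 W

3838.60 W


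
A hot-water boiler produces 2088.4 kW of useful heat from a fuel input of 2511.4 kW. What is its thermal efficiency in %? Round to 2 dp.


eta = (2088.4/2511.4)*100 = 83.16 %

83.16 %


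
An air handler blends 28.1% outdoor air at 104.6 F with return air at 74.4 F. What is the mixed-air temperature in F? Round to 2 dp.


T_mix = 74.4 + (28.1/100)*(104.6-74.4) = 82.89 F

82.89 F


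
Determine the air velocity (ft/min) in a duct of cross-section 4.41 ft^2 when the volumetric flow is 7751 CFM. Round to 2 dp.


V = 7751 / 4.41 = 1757.60 ft/min

1757.60 ft/min


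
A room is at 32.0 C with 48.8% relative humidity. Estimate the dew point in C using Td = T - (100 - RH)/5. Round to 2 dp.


Td = 32.0 - (100-48.8)/5 = 21.76 C

21.76 C


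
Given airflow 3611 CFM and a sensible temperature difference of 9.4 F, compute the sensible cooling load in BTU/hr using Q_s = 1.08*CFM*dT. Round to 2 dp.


Q = 1.08 * 3611 * 9.4 = 36658.87 BTU/hr

36658.87 BTU/hr


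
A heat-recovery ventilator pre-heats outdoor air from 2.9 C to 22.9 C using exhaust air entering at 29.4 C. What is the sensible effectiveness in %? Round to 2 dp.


eff = (22.9-2.9)/(29.4-2.9)*100 = 75.47 %

75.47 %


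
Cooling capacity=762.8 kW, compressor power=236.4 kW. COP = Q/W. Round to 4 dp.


COP = 762.8 / 236.4 = 3.2267

3.2267


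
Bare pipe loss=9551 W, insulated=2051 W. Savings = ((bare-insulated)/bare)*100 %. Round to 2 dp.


Savings = ((9551-2051)/9551)*100 = 78.53 %

78.53 %


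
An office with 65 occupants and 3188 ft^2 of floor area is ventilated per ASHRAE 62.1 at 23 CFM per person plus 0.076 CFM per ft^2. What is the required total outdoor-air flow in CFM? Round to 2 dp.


Total = 65*23 + 3188*0.076 = 1737.29 CFM

1737.29 CFM


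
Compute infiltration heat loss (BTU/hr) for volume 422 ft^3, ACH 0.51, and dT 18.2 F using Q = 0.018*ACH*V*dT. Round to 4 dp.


Q = 0.018 * 0.51 * 422 * 18.2 = 70.5061 BTU/hr

70.5061 BTU/hr


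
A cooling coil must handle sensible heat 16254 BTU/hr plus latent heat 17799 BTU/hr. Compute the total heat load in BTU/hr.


Qt = 16254 + 17799 = 34053 BTU/hr

34053 BTU/hr


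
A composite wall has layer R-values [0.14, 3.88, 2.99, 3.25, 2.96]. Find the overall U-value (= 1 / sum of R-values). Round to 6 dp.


R_total = 0.14 + 3.88 + 2.99 + 3.25 + 2.96 = 13.22
U = 1/13.22 = 0.075643

0.075643


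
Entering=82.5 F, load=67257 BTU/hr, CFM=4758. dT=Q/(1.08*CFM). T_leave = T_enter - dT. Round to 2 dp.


dT = 67257/(1.08*4758) = 13.0885
T_leave = 82.5 - 13.0885 = 69.41 F

69.41 F


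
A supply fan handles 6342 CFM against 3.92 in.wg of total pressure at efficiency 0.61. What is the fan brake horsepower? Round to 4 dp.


BHP = 6342 * 3.92 / (6356 * 0.61) = 6.4121 hp

6.4121 hp


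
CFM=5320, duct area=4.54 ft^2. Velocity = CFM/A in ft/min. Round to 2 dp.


V = 5320 / 4.54 = 1171.81 ft/min

1171.81 ft/min


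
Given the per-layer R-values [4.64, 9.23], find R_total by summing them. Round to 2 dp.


R_total = 4.64 + 9.23 = 13.87

13.87


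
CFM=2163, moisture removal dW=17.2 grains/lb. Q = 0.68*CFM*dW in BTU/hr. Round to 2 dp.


Q = 0.68 * 2163 * 17.2 = 25298.45 BTU/hr

25298.45 BTU/hr


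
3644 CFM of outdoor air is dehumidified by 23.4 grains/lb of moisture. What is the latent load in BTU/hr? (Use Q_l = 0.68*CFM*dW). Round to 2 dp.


Q = 0.68 * 3644 * 23.4 = 57983.33 BTU/hr

57983.33 BTU/hr


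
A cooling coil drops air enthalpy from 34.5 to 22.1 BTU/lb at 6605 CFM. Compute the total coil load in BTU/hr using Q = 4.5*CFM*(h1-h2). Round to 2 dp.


Q = 4.5 * 6605 * (34.5 - 22.1) = 368559.00 BTU/hr

368559.00 BTU/hr


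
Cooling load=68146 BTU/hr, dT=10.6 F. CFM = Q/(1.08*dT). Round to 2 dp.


CFM = 68146 / (1.08 * 10.6) = 5952.66

5952.66 CFM


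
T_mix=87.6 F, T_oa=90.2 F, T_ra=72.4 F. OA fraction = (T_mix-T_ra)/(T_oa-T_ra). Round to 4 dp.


frac = (87.6 - 72.4) / (90.2 - 72.4) = 0.8539

0.8539


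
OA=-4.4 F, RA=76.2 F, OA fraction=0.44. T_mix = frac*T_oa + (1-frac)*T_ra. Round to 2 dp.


T_mix = 0.44*(-4.4) + 0.56*76.2 = 40.74 F

40.74 F


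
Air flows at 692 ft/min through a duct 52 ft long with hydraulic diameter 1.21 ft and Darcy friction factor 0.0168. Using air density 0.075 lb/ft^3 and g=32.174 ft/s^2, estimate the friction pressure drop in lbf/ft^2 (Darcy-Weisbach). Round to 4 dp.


v_fps = 692/60 = 11.5333 ft/s
dp = 0.0168*(52/1.21)*0.075*11.5333^2/(2*32.174) = 0.1119 lbf/ft^2

0.1119 lbf/ft^2


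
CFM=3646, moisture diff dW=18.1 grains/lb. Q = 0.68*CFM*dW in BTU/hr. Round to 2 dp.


Q = 0.68 * 3646 * 18.1 = 44874.97 BTU/hr

44874.97 BTU/hr


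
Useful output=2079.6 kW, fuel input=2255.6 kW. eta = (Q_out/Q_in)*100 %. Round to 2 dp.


eta = (2079.6/2255.6)*100 = 92.20 %

92.20 %


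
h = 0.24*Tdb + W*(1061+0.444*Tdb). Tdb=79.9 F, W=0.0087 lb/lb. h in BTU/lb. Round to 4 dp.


h = 0.24*79.9 + 0.0087*(1061+0.444*79.9) = 28.7153 BTU/lb

28.7153 BTU/lb


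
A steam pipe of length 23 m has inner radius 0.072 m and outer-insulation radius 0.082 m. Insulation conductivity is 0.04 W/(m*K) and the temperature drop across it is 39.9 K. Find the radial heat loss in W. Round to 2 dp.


Q = 2*pi*0.04*23*39.9/ln(0.082/0.072) = 1773.45 W

1773.45 W


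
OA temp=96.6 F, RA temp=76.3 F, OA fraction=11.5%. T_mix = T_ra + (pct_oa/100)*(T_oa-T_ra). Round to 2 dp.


T_mix = 76.3 + (11.5/100)*(96.6-76.3) = 78.63 F

78.63 F


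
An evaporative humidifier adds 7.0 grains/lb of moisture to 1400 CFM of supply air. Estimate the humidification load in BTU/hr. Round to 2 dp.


Q = 0.68 * 1400 * 7.0 = 6664.00 BTU/hr

6664.00 BTU/hr


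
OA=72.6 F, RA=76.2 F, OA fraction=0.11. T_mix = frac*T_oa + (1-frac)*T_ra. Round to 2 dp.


T_mix = 0.11*72.6 + 0.89*76.2 = 75.80 F

75.80 F


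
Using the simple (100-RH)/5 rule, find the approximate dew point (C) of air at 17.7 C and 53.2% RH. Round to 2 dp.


Td = 17.7 - (100-53.2)/5 = 8.34 C

8.34 C


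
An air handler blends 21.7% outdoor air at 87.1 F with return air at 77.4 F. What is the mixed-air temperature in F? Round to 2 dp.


T_mix = 77.4 + (21.7/100)*(87.1-77.4) = 79.50 F

79.50 F


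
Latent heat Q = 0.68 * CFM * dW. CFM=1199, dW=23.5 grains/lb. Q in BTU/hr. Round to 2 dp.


Q = 0.68 * 1199 * 23.5 = 19160.02 BTU/hr

19160.02 BTU/hr


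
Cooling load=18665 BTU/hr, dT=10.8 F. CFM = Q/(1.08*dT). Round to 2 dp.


CFM = 18665 / (1.08 * 10.8) = 1600.22

1600.22 CFM


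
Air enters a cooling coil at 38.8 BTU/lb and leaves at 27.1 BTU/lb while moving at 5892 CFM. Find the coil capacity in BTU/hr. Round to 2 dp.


Q = 4.5 * 5892 * (38.8 - 27.1) = 310213.80 BTU/hr

310213.80 BTU/hr


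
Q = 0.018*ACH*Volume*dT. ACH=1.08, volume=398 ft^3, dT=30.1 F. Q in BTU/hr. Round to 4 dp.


Q = 0.018 * 1.08 * 398 * 30.1 = 232.8873 BTU/hr

232.8873 BTU/hr


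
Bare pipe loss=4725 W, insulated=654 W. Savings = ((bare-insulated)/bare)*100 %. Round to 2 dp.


Savings = ((4725-654)/4725)*100 = 86.16 %

86.16 %


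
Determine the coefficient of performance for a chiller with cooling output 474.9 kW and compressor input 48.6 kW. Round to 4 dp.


COP = 474.9 / 48.6 = 9.7716

9.7716


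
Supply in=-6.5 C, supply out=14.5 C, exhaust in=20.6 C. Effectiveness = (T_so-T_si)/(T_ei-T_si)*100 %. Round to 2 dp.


eff = (14.5-(-6.5))/(20.6-(-6.5))*100 = 77.49 %

77.49 %


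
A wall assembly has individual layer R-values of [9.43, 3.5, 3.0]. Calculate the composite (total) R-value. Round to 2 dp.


R_total = 9.43 + 3.5 + 3.0 = 15.93

15.93


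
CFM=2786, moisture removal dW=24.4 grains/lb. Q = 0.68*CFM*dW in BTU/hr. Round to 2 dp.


Q = 0.68 * 2786 * 24.4 = 46225.31 BTU/hr

46225.31 BTU/hr


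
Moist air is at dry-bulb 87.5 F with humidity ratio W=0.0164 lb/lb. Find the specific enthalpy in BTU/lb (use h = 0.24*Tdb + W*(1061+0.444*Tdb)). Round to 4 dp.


h = 0.24*87.5 + 0.0164*(1061+0.444*87.5) = 39.0375 BTU/lb

39.0375 BTU/lb


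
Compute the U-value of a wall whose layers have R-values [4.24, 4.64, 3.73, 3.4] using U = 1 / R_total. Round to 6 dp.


R_total = 4.24 + 4.64 + 3.73 + 3.4 = 16.01
U = 1/16.01 = 0.062461

0.062461


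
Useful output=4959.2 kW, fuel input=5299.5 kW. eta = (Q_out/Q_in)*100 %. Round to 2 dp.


eta = (4959.2/5299.5)*100 = 93.58 %

93.58 %


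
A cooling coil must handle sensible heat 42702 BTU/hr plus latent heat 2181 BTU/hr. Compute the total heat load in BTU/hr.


Qt = 42702 + 2181 = 44883 BTU/hr

44883 BTU/hr


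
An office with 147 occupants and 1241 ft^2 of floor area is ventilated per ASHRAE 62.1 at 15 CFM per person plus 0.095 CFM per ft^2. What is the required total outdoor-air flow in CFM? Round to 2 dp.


Total = 147*15 + 1241*0.095 = 2322.90 CFM

2322.90 CFM


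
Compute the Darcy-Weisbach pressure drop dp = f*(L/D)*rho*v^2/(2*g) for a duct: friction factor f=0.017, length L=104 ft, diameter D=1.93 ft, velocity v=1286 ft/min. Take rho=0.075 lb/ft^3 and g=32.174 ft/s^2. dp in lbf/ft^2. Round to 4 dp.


v_fps = 1286/60 = 21.4333 ft/s
dp = 0.017*(104/1.93)*0.075*21.4333^2/(2*32.174) = 0.4905 lbf/ft^2

0.4905 lbf/ft^2


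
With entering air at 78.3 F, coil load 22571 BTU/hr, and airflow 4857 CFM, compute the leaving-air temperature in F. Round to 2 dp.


dT = 22571/(1.08*4857) = 4.3029
T_leave = 78.3 - 4.3029 = 74.00 F

74.00 F


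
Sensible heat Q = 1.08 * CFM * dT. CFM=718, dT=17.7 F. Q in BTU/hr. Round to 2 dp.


Q = 1.08 * 718 * 17.7 = 13725.29 BTU/hr

13725.29 BTU/hr


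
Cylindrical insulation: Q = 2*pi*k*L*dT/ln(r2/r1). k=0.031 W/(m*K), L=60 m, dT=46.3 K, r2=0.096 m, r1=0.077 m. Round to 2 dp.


Q = 2*pi*0.031*60*46.3/ln(0.096/0.077) = 2453.47 W

2453.47 W


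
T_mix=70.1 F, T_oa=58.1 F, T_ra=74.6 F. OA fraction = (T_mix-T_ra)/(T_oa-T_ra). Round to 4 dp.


frac = (70.1 - 74.6) / (58.1 - 74.6) = 0.2727

0.2727


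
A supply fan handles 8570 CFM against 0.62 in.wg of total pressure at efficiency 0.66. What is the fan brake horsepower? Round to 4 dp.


BHP = 8570 * 0.62 / (6356 * 0.66) = 1.2666 hp

1.2666 hp


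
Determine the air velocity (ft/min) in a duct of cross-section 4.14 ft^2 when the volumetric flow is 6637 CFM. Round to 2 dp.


V = 6637 / 4.14 = 1603.14 ft/min

1603.14 ft/min


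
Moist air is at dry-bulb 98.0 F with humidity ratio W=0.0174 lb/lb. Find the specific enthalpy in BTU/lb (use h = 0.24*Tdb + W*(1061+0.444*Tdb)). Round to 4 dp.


h = 0.24*98.0 + 0.0174*(1061+0.444*98.0) = 42.7385 BTU/lb

42.7385 BTU/lb


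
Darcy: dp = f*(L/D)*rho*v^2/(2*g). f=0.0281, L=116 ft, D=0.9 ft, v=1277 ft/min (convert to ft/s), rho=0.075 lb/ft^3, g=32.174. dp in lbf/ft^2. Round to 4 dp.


v_fps = 1277/60 = 21.2833 ft/s
dp = 0.0281*(116/0.9)*0.075*21.2833^2/(2*32.174) = 1.9122 lbf/ft^2

1.9122 lbf/ft^2


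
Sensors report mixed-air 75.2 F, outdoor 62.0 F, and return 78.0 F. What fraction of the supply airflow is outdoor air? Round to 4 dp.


frac = (75.2 - 78.0) / (62.0 - 78.0) = 0.1750

0.1750


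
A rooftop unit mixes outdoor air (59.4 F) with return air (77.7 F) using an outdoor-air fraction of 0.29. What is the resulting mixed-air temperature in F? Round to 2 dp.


T_mix = 0.29*59.4 + 0.71*77.7 = 72.39 F

72.39 F


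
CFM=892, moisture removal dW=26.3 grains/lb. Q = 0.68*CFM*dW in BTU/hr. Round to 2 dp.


Q = 0.68 * 892 * 26.3 = 15952.53 BTU/hr

15952.53 BTU/hr


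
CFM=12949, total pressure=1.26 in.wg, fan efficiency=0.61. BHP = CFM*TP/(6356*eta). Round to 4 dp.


BHP = 12949 * 1.26 / (6356 * 0.61) = 4.2082 hp

4.2082 hp


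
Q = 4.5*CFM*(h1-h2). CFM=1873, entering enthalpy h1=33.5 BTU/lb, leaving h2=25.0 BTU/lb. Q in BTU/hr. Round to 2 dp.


Q = 4.5 * 1873 * (33.5 - 25.0) = 71642.25 BTU/hr

71642.25 BTU/hr


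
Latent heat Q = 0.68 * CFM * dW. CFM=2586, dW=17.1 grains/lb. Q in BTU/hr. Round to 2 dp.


Q = 0.68 * 2586 * 17.1 = 30070.01 BTU/hr

30070.01 BTU/hr


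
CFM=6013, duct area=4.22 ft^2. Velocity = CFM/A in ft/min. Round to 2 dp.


V = 6013 / 4.22 = 1424.88 ft/min

1424.88 ft/min


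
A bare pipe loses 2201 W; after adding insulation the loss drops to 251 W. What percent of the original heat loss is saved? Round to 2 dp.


Savings = ((2201-251)/2201)*100 = 88.60 %

88.60 %


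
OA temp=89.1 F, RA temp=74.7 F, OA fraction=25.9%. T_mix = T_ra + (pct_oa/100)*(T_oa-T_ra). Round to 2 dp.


T_mix = 74.7 + (25.9/100)*(89.1-74.7) = 78.43 F

78.43 F


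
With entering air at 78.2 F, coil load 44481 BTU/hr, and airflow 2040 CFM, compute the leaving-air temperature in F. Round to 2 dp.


dT = 44481/(1.08*2040) = 20.1893
T_leave = 78.2 - 20.1893 = 58.01 F

58.01 F


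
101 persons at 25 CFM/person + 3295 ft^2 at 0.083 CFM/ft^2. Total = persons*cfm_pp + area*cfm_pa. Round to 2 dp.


Total = 101*25 + 3295*0.083 = 2798.49 CFM

2798.49 CFM


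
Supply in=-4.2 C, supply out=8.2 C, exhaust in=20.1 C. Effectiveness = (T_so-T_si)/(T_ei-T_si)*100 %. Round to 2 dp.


eff = (8.2-(-4.2))/(20.1-(-4.2))*100 = 51.03 %

51.03 %


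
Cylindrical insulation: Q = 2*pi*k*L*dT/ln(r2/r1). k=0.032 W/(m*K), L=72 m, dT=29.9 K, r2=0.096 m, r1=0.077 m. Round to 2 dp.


Q = 2*pi*0.032*72*29.9/ln(0.096/0.077) = 1962.64 W

1962.64 W


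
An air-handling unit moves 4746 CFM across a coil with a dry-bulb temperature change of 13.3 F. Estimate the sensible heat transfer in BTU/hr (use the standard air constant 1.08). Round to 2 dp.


Q = 1.08 * 4746 * 13.3 = 68171.54 BTU/hr

68171.54 BTU/hr


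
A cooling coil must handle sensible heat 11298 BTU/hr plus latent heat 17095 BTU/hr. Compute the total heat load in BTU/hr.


Qt = 11298 + 17095 = 28393 BTU/hr

28393 BTU/hr


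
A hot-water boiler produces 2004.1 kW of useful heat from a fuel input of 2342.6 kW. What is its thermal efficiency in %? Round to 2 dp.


eta = (2004.1/2342.6)*100 = 85.55 %

85.55 %


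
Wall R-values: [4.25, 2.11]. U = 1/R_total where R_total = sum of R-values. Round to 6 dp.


R_total = 4.25 + 2.11 = 6.36
U = 1/6.36 = 0.157233

0.157233


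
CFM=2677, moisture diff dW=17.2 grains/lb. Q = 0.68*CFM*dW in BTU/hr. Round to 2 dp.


Q = 0.68 * 2677 * 17.2 = 31310.19 BTU/hr

31310.19 BTU/hr


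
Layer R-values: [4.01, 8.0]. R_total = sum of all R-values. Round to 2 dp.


R_total = 4.01 + 8.0 = 12.01

12.01


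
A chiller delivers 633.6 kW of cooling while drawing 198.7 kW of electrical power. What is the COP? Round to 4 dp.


COP = 633.6 / 198.7 = 3.1887

3.1887


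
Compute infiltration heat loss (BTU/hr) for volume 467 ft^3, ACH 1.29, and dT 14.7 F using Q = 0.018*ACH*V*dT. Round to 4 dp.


Q = 0.018 * 1.29 * 467 * 14.7 = 159.4030 BTU/hr

159.4030 BTU/hr


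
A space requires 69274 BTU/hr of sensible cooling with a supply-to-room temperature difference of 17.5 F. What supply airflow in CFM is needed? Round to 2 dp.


CFM = 69274 / (1.08 * 17.5) = 3665.29

3665.29 CFM


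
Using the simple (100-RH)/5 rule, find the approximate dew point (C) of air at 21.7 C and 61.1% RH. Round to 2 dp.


Td = 21.7 - (100-61.1)/5 = 13.92 C

13.92 C


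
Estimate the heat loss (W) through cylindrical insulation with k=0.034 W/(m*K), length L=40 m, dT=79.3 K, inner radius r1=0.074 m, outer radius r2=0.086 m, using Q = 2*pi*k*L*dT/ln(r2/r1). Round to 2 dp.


Q = 2*pi*0.034*40*79.3/ln(0.086/0.074) = 4509.04 W

4509.04 W


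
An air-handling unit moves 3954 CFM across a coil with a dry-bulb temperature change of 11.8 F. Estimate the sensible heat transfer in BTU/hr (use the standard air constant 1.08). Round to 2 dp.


Q = 1.08 * 3954 * 11.8 = 50389.78 BTU/hr

50389.78 BTU/hr


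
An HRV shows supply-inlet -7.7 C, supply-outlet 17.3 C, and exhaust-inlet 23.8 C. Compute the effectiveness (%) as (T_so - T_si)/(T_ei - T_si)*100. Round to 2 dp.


eff = (17.3-(-7.7))/(23.8-(-7.7))*100 = 79.37 %

79.37 %


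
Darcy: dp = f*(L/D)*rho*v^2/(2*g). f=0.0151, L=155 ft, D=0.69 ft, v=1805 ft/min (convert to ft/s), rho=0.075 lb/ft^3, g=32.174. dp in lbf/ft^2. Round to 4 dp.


v_fps = 1805/60 = 30.0833 ft/s
dp = 0.0151*(155/0.69)*0.075*30.0833^2/(2*32.174) = 3.5780 lbf/ft^2

3.5780 lbf/ft^2


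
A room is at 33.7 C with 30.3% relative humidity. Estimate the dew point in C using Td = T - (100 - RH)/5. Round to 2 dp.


Td = 33.7 - (100-30.3)/5 = 19.76 C

19.76 C


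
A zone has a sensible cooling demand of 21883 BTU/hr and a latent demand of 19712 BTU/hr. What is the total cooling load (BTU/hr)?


Qt = 21883 + 19712 = 41595 BTU/hr

41595 BTU/hr


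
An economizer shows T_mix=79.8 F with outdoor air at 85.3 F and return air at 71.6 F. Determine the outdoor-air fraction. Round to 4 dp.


frac = (79.8 - 71.6) / (85.3 - 71.6) = 0.5985

0.5985


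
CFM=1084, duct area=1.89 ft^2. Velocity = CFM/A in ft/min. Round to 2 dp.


V = 1084 / 1.89 = 573.54 ft/min

573.54 ft/min


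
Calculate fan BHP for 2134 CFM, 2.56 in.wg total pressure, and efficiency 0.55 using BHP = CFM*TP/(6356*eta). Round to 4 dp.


BHP = 2134 * 2.56 / (6356 * 0.55) = 1.5627 hp

1.5627 hp


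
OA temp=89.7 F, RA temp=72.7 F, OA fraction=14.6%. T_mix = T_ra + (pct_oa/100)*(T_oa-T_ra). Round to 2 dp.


T_mix = 72.7 + (14.6/100)*(89.7-72.7) = 75.18 F

75.18 F


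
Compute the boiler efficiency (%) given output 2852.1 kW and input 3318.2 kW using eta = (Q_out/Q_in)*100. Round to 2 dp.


eta = (2852.1/3318.2)*100 = 85.95 %

85.95 %


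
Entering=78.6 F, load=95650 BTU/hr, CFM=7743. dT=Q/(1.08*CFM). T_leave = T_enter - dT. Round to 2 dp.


dT = 95650/(1.08*7743) = 11.4380
T_leave = 78.6 - 11.4380 = 67.16 F

67.16 F


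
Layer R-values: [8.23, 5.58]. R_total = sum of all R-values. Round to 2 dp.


R_total = 8.23 + 5.58 = 13.81

13.81


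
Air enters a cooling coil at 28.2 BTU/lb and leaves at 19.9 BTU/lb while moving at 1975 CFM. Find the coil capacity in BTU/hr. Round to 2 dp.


Q = 4.5 * 1975 * (28.2 - 19.9) = 73766.25 BTU/hr

73766.25 BTU/hr


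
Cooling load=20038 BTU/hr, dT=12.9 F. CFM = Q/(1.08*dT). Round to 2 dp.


CFM = 20038 / (1.08 * 12.9) = 1438.27

1438.27 CFM


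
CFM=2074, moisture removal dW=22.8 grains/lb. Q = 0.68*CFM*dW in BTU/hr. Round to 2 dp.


Q = 0.68 * 2074 * 22.8 = 32155.30 BTU/hr

32155.30 BTU/hr


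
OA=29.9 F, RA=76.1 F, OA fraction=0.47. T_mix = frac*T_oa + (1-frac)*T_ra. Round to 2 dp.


T_mix = 0.47*29.9 + 0.53*76.1 = 54.39 F

54.39 F


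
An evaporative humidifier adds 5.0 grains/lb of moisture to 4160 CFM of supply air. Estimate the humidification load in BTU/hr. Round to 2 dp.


Q = 0.68 * 4160 * 5.0 = 14144.00 BTU/hr

14144.00 BTU/hr


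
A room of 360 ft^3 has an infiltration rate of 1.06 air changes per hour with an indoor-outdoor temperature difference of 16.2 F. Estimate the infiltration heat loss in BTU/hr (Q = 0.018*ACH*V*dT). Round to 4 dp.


Q = 0.018 * 1.06 * 360 * 16.2 = 111.2746 BTU/hr

111.2746 BTU/hr


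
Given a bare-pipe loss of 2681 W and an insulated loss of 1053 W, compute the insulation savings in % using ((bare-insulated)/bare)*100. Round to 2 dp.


Savings = ((2681-1053)/2681)*100 = 60.72 %

60.72 %


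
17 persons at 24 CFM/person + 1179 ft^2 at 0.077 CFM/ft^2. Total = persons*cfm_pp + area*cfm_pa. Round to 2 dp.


Total = 17*24 + 1179*0.077 = 498.78 CFM

498.78 CFM


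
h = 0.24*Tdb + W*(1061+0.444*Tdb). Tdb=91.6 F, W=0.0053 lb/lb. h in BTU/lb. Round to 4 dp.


h = 0.24*91.6 + 0.0053*(1061+0.444*91.6) = 27.8229 BTU/lb

27.8229 BTU/lb


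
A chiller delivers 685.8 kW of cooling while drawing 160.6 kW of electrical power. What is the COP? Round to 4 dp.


COP = 685.8 / 160.6 = 4.2702

4.2702


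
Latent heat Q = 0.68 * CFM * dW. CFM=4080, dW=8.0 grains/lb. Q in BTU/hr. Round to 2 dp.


Q = 0.68 * 4080 * 8.0 = 22195.20 BTU/hr

22195.20 BTU/hr


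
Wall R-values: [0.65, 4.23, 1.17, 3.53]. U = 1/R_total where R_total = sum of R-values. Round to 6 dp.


R_total = 0.65 + 4.23 + 1.17 + 3.53 = 9.58
U = 1/9.58 = 0.104384

0.104384


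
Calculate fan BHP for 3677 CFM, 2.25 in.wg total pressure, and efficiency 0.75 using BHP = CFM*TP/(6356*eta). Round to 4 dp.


BHP = 3677 * 2.25 / (6356 * 0.75) = 1.7355 hp

1.7355 hp


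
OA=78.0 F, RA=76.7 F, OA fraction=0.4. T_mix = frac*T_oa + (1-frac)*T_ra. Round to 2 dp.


T_mix = 0.4*78.0 + 0.6*76.7 = 77.22 F

77.22 F


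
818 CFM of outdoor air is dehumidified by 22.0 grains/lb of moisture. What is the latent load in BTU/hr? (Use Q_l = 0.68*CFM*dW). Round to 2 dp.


Q = 0.68 * 818 * 22.0 = 12237.28 BTU/hr

12237.28 BTU/hr
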